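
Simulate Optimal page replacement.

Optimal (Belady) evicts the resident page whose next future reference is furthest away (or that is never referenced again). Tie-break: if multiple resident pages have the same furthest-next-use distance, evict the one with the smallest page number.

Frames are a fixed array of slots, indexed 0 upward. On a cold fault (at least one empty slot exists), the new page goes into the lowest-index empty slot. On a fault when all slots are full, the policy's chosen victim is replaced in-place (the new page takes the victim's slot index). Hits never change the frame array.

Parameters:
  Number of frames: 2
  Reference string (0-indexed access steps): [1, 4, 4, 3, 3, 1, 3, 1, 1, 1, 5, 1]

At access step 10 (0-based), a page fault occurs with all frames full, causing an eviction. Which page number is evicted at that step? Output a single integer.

Step 0: ref 1 -> FAULT, frames=[1,-]
Step 1: ref 4 -> FAULT, frames=[1,4]
Step 2: ref 4 -> HIT, frames=[1,4]
Step 3: ref 3 -> FAULT, evict 4, frames=[1,3]
Step 4: ref 3 -> HIT, frames=[1,3]
Step 5: ref 1 -> HIT, frames=[1,3]
Step 6: ref 3 -> HIT, frames=[1,3]
Step 7: ref 1 -> HIT, frames=[1,3]
Step 8: ref 1 -> HIT, frames=[1,3]
Step 9: ref 1 -> HIT, frames=[1,3]
Step 10: ref 5 -> FAULT, evict 3, frames=[1,5]
At step 10: evicted page 3

Answer: 3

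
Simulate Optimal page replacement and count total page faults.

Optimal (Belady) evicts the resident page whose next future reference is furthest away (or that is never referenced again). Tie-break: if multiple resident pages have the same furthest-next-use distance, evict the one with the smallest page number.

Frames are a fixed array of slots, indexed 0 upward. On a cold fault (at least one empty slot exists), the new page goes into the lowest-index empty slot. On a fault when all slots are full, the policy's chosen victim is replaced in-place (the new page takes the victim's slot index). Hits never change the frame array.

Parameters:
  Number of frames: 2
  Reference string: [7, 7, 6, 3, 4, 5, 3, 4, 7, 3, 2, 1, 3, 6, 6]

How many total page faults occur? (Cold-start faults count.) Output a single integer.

Answer: 10

Derivation:
Step 0: ref 7 → FAULT, frames=[7,-]
Step 1: ref 7 → HIT, frames=[7,-]
Step 2: ref 6 → FAULT, frames=[7,6]
Step 3: ref 3 → FAULT (evict 6), frames=[7,3]
Step 4: ref 4 → FAULT (evict 7), frames=[4,3]
Step 5: ref 5 → FAULT (evict 4), frames=[5,3]
Step 6: ref 3 → HIT, frames=[5,3]
Step 7: ref 4 → FAULT (evict 5), frames=[4,3]
Step 8: ref 7 → FAULT (evict 4), frames=[7,3]
Step 9: ref 3 → HIT, frames=[7,3]
Step 10: ref 2 → FAULT (evict 7), frames=[2,3]
Step 11: ref 1 → FAULT (evict 2), frames=[1,3]
Step 12: ref 3 → HIT, frames=[1,3]
Step 13: ref 6 → FAULT (evict 1), frames=[6,3]
Step 14: ref 6 → HIT, frames=[6,3]
Total faults: 10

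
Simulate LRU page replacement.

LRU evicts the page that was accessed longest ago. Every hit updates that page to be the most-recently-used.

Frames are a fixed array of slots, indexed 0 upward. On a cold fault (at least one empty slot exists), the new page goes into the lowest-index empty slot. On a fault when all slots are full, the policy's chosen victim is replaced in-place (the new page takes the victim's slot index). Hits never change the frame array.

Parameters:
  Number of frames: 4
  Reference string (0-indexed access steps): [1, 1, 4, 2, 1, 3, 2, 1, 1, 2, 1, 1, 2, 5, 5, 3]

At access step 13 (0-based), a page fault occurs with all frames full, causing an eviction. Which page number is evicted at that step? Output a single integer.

Answer: 4

Derivation:
Step 0: ref 1 -> FAULT, frames=[1,-,-,-]
Step 1: ref 1 -> HIT, frames=[1,-,-,-]
Step 2: ref 4 -> FAULT, frames=[1,4,-,-]
Step 3: ref 2 -> FAULT, frames=[1,4,2,-]
Step 4: ref 1 -> HIT, frames=[1,4,2,-]
Step 5: ref 3 -> FAULT, frames=[1,4,2,3]
Step 6: ref 2 -> HIT, frames=[1,4,2,3]
Step 7: ref 1 -> HIT, frames=[1,4,2,3]
Step 8: ref 1 -> HIT, frames=[1,4,2,3]
Step 9: ref 2 -> HIT, frames=[1,4,2,3]
Step 10: ref 1 -> HIT, frames=[1,4,2,3]
Step 11: ref 1 -> HIT, frames=[1,4,2,3]
Step 12: ref 2 -> HIT, frames=[1,4,2,3]
Step 13: ref 5 -> FAULT, evict 4, frames=[1,5,2,3]
At step 13: evicted page 4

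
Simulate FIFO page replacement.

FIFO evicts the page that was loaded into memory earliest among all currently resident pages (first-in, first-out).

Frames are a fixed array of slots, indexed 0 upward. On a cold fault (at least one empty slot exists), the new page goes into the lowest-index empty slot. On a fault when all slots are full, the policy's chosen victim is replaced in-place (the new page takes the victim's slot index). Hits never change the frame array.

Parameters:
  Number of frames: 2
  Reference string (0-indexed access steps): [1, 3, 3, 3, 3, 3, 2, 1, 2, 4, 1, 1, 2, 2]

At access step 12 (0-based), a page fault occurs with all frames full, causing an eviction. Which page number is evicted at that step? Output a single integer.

Answer: 1

Derivation:
Step 0: ref 1 -> FAULT, frames=[1,-]
Step 1: ref 3 -> FAULT, frames=[1,3]
Step 2: ref 3 -> HIT, frames=[1,3]
Step 3: ref 3 -> HIT, frames=[1,3]
Step 4: ref 3 -> HIT, frames=[1,3]
Step 5: ref 3 -> HIT, frames=[1,3]
Step 6: ref 2 -> FAULT, evict 1, frames=[2,3]
Step 7: ref 1 -> FAULT, evict 3, frames=[2,1]
Step 8: ref 2 -> HIT, frames=[2,1]
Step 9: ref 4 -> FAULT, evict 2, frames=[4,1]
Step 10: ref 1 -> HIT, frames=[4,1]
Step 11: ref 1 -> HIT, frames=[4,1]
Step 12: ref 2 -> FAULT, evict 1, frames=[4,2]
At step 12: evicted page 1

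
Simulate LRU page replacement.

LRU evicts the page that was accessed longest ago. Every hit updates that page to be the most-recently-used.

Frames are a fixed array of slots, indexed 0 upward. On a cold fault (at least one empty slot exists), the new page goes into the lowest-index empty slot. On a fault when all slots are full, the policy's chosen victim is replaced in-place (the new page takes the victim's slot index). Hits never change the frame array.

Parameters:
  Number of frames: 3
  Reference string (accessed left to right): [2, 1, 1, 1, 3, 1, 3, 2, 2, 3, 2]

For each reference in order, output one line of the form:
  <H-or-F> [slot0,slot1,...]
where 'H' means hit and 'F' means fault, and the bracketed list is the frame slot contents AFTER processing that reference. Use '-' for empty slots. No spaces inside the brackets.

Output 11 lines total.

F [2,-,-]
F [2,1,-]
H [2,1,-]
H [2,1,-]
F [2,1,3]
H [2,1,3]
H [2,1,3]
H [2,1,3]
H [2,1,3]
H [2,1,3]
H [2,1,3]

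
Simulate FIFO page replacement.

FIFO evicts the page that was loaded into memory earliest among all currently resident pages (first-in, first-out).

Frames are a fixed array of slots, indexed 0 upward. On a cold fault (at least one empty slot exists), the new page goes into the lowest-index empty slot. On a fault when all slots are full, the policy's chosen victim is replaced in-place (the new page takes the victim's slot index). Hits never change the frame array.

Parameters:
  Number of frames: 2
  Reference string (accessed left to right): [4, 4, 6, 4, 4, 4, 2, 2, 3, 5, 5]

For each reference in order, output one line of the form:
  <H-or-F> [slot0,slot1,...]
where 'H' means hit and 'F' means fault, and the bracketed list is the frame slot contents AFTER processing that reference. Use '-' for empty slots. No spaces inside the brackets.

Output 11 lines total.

F [4,-]
H [4,-]
F [4,6]
H [4,6]
H [4,6]
H [4,6]
F [2,6]
H [2,6]
F [2,3]
F [5,3]
H [5,3]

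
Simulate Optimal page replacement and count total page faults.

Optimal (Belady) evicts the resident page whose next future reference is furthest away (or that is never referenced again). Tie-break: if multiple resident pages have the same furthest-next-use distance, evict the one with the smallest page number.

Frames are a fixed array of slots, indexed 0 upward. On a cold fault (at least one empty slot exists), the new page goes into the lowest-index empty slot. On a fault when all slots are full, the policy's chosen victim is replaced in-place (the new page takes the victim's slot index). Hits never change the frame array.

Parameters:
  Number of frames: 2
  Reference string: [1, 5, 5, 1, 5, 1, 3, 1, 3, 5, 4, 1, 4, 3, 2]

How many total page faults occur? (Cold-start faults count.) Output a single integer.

Answer: 7

Derivation:
Step 0: ref 1 → FAULT, frames=[1,-]
Step 1: ref 5 → FAULT, frames=[1,5]
Step 2: ref 5 → HIT, frames=[1,5]
Step 3: ref 1 → HIT, frames=[1,5]
Step 4: ref 5 → HIT, frames=[1,5]
Step 5: ref 1 → HIT, frames=[1,5]
Step 6: ref 3 → FAULT (evict 5), frames=[1,3]
Step 7: ref 1 → HIT, frames=[1,3]
Step 8: ref 3 → HIT, frames=[1,3]
Step 9: ref 5 → FAULT (evict 3), frames=[1,5]
Step 10: ref 4 → FAULT (evict 5), frames=[1,4]
Step 11: ref 1 → HIT, frames=[1,4]
Step 12: ref 4 → HIT, frames=[1,4]
Step 13: ref 3 → FAULT (evict 1), frames=[3,4]
Step 14: ref 2 → FAULT (evict 3), frames=[2,4]
Total faults: 7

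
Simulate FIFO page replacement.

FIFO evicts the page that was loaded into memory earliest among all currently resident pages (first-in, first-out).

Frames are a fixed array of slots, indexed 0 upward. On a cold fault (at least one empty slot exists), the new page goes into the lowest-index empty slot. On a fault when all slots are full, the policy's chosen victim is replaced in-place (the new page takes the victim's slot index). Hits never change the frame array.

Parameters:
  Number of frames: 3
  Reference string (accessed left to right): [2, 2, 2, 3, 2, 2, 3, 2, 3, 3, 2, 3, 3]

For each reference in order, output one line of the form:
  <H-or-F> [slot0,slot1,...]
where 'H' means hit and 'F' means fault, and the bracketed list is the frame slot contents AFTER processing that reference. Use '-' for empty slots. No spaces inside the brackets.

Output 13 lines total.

F [2,-,-]
H [2,-,-]
H [2,-,-]
F [2,3,-]
H [2,3,-]
H [2,3,-]
H [2,3,-]
H [2,3,-]
H [2,3,-]
H [2,3,-]
H [2,3,-]
H [2,3,-]
H [2,3,-]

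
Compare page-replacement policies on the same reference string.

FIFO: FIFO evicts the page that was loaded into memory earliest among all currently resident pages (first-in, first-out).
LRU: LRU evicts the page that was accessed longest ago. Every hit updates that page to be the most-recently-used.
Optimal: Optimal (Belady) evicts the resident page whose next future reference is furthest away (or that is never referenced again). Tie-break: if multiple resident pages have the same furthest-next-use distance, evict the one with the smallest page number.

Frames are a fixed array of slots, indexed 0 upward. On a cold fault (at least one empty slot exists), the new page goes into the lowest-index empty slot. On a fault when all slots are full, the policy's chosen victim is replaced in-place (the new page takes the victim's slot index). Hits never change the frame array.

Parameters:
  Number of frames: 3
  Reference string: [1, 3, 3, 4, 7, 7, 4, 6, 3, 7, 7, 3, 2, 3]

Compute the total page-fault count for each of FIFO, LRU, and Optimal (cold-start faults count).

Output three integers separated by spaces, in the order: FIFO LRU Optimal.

Answer: 7 8 6

Derivation:
--- FIFO ---
  step 0: ref 1 -> FAULT, frames=[1,-,-] (faults so far: 1)
  step 1: ref 3 -> FAULT, frames=[1,3,-] (faults so far: 2)
  step 2: ref 3 -> HIT, frames=[1,3,-] (faults so far: 2)
  step 3: ref 4 -> FAULT, frames=[1,3,4] (faults so far: 3)
  step 4: ref 7 -> FAULT, evict 1, frames=[7,3,4] (faults so far: 4)
  step 5: ref 7 -> HIT, frames=[7,3,4] (faults so far: 4)
  step 6: ref 4 -> HIT, frames=[7,3,4] (faults so far: 4)
  step 7: ref 6 -> FAULT, evict 3, frames=[7,6,4] (faults so far: 5)
  step 8: ref 3 -> FAULT, evict 4, frames=[7,6,3] (faults so far: 6)
  step 9: ref 7 -> HIT, frames=[7,6,3] (faults so far: 6)
  step 10: ref 7 -> HIT, frames=[7,6,3] (faults so far: 6)
  step 11: ref 3 -> HIT, frames=[7,6,3] (faults so far: 6)
  step 12: ref 2 -> FAULT, evict 7, frames=[2,6,3] (faults so far: 7)
  step 13: ref 3 -> HIT, frames=[2,6,3] (faults so far: 7)
  FIFO total faults: 7
--- LRU ---
  step 0: ref 1 -> FAULT, frames=[1,-,-] (faults so far: 1)
  step 1: ref 3 -> FAULT, frames=[1,3,-] (faults so far: 2)
  step 2: ref 3 -> HIT, frames=[1,3,-] (faults so far: 2)
  step 3: ref 4 -> FAULT, frames=[1,3,4] (faults so far: 3)
  step 4: ref 7 -> FAULT, evict 1, frames=[7,3,4] (faults so far: 4)
  step 5: ref 7 -> HIT, frames=[7,3,4] (faults so far: 4)
  step 6: ref 4 -> HIT, frames=[7,3,4] (faults so far: 4)
  step 7: ref 6 -> FAULT, evict 3, frames=[7,6,4] (faults so far: 5)
  step 8: ref 3 -> FAULT, evict 7, frames=[3,6,4] (faults so far: 6)
  step 9: ref 7 -> FAULT, evict 4, frames=[3,6,7] (faults so far: 7)
  step 10: ref 7 -> HIT, frames=[3,6,7] (faults so far: 7)
  step 11: ref 3 -> HIT, frames=[3,6,7] (faults so far: 7)
  step 12: ref 2 -> FAULT, evict 6, frames=[3,2,7] (faults so far: 8)
  step 13: ref 3 -> HIT, frames=[3,2,7] (faults so far: 8)
  LRU total faults: 8
--- Optimal ---
  step 0: ref 1 -> FAULT, frames=[1,-,-] (faults so far: 1)
  step 1: ref 3 -> FAULT, frames=[1,3,-] (faults so far: 2)
  step 2: ref 3 -> HIT, frames=[1,3,-] (faults so far: 2)
  step 3: ref 4 -> FAULT, frames=[1,3,4] (faults so far: 3)
  step 4: ref 7 -> FAULT, evict 1, frames=[7,3,4] (faults so far: 4)
  step 5: ref 7 -> HIT, frames=[7,3,4] (faults so far: 4)
  step 6: ref 4 -> HIT, frames=[7,3,4] (faults so far: 4)
  step 7: ref 6 -> FAULT, evict 4, frames=[7,3,6] (faults so far: 5)
  step 8: ref 3 -> HIT, frames=[7,3,6] (faults so far: 5)
  step 9: ref 7 -> HIT, frames=[7,3,6] (faults so far: 5)
  step 10: ref 7 -> HIT, frames=[7,3,6] (faults so far: 5)
  step 11: ref 3 -> HIT, frames=[7,3,6] (faults so far: 5)
  step 12: ref 2 -> FAULT, evict 6, frames=[7,3,2] (faults so far: 6)
  step 13: ref 3 -> HIT, frames=[7,3,2] (faults so far: 6)
  Optimal total faults: 6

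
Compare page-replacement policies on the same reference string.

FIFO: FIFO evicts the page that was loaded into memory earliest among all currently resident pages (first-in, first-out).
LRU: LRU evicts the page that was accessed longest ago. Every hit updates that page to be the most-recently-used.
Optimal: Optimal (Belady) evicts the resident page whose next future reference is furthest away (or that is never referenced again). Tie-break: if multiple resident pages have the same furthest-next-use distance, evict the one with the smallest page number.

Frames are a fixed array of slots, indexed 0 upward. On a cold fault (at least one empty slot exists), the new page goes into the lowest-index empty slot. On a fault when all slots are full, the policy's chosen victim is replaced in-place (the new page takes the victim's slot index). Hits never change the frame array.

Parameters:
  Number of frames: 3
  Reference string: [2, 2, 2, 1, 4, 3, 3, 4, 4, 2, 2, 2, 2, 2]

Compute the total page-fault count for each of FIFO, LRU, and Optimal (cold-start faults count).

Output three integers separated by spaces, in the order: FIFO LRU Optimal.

--- FIFO ---
  step 0: ref 2 -> FAULT, frames=[2,-,-] (faults so far: 1)
  step 1: ref 2 -> HIT, frames=[2,-,-] (faults so far: 1)
  step 2: ref 2 -> HIT, frames=[2,-,-] (faults so far: 1)
  step 3: ref 1 -> FAULT, frames=[2,1,-] (faults so far: 2)
  step 4: ref 4 -> FAULT, frames=[2,1,4] (faults so far: 3)
  step 5: ref 3 -> FAULT, evict 2, frames=[3,1,4] (faults so far: 4)
  step 6: ref 3 -> HIT, frames=[3,1,4] (faults so far: 4)
  step 7: ref 4 -> HIT, frames=[3,1,4] (faults so far: 4)
  step 8: ref 4 -> HIT, frames=[3,1,4] (faults so far: 4)
  step 9: ref 2 -> FAULT, evict 1, frames=[3,2,4] (faults so far: 5)
  step 10: ref 2 -> HIT, frames=[3,2,4] (faults so far: 5)
  step 11: ref 2 -> HIT, frames=[3,2,4] (faults so far: 5)
  step 12: ref 2 -> HIT, frames=[3,2,4] (faults so far: 5)
  step 13: ref 2 -> HIT, frames=[3,2,4] (faults so far: 5)
  FIFO total faults: 5
--- LRU ---
  step 0: ref 2 -> FAULT, frames=[2,-,-] (faults so far: 1)
  step 1: ref 2 -> HIT, frames=[2,-,-] (faults so far: 1)
  step 2: ref 2 -> HIT, frames=[2,-,-] (faults so far: 1)
  step 3: ref 1 -> FAULT, frames=[2,1,-] (faults so far: 2)
  step 4: ref 4 -> FAULT, frames=[2,1,4] (faults so far: 3)
  step 5: ref 3 -> FAULT, evict 2, frames=[3,1,4] (faults so far: 4)
  step 6: ref 3 -> HIT, frames=[3,1,4] (faults so far: 4)
  step 7: ref 4 -> HIT, frames=[3,1,4] (faults so far: 4)
  step 8: ref 4 -> HIT, frames=[3,1,4] (faults so far: 4)
  step 9: ref 2 -> FAULT, evict 1, frames=[3,2,4] (faults so far: 5)
  step 10: ref 2 -> HIT, frames=[3,2,4] (faults so far: 5)
  step 11: ref 2 -> HIT, frames=[3,2,4] (faults so far: 5)
  step 12: ref 2 -> HIT, frames=[3,2,4] (faults so far: 5)
  step 13: ref 2 -> HIT, frames=[3,2,4] (faults so far: 5)
  LRU total faults: 5
--- Optimal ---
  step 0: ref 2 -> FAULT, frames=[2,-,-] (faults so far: 1)
  step 1: ref 2 -> HIT, frames=[2,-,-] (faults so far: 1)
  step 2: ref 2 -> HIT, frames=[2,-,-] (faults so far: 1)
  step 3: ref 1 -> FAULT, frames=[2,1,-] (faults so far: 2)
  step 4: ref 4 -> FAULT, frames=[2,1,4] (faults so far: 3)
  step 5: ref 3 -> FAULT, evict 1, frames=[2,3,4] (faults so far: 4)
  step 6: ref 3 -> HIT, frames=[2,3,4] (faults so far: 4)
  step 7: ref 4 -> HIT, frames=[2,3,4] (faults so far: 4)
  step 8: ref 4 -> HIT, frames=[2,3,4] (faults so far: 4)
  step 9: ref 2 -> HIT, frames=[2,3,4] (faults so far: 4)
  step 10: ref 2 -> HIT, frames=[2,3,4] (faults so far: 4)
  step 11: ref 2 -> HIT, frames=[2,3,4] (faults so far: 4)
  step 12: ref 2 -> HIT, frames=[2,3,4] (faults so far: 4)
  step 13: ref 2 -> HIT, frames=[2,3,4] (faults so far: 4)
  Optimal total faults: 4

Answer: 5 5 4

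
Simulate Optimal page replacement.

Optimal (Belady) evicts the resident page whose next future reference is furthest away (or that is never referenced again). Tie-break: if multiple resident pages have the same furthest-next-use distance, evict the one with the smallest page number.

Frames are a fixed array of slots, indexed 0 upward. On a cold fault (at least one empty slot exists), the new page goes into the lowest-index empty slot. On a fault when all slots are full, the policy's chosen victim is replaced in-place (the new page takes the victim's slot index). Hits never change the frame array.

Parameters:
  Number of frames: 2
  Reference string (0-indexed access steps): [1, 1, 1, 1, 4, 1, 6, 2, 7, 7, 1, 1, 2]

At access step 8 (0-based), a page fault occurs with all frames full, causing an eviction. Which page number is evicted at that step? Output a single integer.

Step 0: ref 1 -> FAULT, frames=[1,-]
Step 1: ref 1 -> HIT, frames=[1,-]
Step 2: ref 1 -> HIT, frames=[1,-]
Step 3: ref 1 -> HIT, frames=[1,-]
Step 4: ref 4 -> FAULT, frames=[1,4]
Step 5: ref 1 -> HIT, frames=[1,4]
Step 6: ref 6 -> FAULT, evict 4, frames=[1,6]
Step 7: ref 2 -> FAULT, evict 6, frames=[1,2]
Step 8: ref 7 -> FAULT, evict 2, frames=[1,7]
At step 8: evicted page 2

Answer: 2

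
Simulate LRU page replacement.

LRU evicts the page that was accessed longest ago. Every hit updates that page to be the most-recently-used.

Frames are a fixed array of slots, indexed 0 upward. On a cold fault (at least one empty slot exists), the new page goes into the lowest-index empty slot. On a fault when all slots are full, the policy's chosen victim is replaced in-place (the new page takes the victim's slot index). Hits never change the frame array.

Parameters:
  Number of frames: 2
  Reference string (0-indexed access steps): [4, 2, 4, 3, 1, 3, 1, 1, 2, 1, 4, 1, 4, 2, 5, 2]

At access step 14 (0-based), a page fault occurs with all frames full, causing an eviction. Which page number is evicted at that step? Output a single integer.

Answer: 4

Derivation:
Step 0: ref 4 -> FAULT, frames=[4,-]
Step 1: ref 2 -> FAULT, frames=[4,2]
Step 2: ref 4 -> HIT, frames=[4,2]
Step 3: ref 3 -> FAULT, evict 2, frames=[4,3]
Step 4: ref 1 -> FAULT, evict 4, frames=[1,3]
Step 5: ref 3 -> HIT, frames=[1,3]
Step 6: ref 1 -> HIT, frames=[1,3]
Step 7: ref 1 -> HIT, frames=[1,3]
Step 8: ref 2 -> FAULT, evict 3, frames=[1,2]
Step 9: ref 1 -> HIT, frames=[1,2]
Step 10: ref 4 -> FAULT, evict 2, frames=[1,4]
Step 11: ref 1 -> HIT, frames=[1,4]
Step 12: ref 4 -> HIT, frames=[1,4]
Step 13: ref 2 -> FAULT, evict 1, frames=[2,4]
Step 14: ref 5 -> FAULT, evict 4, frames=[2,5]
At step 14: evicted page 4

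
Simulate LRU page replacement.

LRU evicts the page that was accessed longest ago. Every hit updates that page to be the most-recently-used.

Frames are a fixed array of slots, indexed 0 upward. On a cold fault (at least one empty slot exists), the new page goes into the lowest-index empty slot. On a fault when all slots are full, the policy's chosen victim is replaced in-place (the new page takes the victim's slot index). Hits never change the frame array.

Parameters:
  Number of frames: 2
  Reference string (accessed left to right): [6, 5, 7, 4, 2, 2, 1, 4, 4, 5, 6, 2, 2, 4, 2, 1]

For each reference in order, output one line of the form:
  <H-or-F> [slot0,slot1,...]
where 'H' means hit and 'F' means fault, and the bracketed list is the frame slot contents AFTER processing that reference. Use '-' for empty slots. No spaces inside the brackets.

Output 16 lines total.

F [6,-]
F [6,5]
F [7,5]
F [7,4]
F [2,4]
H [2,4]
F [2,1]
F [4,1]
H [4,1]
F [4,5]
F [6,5]
F [6,2]
H [6,2]
F [4,2]
H [4,2]
F [1,2]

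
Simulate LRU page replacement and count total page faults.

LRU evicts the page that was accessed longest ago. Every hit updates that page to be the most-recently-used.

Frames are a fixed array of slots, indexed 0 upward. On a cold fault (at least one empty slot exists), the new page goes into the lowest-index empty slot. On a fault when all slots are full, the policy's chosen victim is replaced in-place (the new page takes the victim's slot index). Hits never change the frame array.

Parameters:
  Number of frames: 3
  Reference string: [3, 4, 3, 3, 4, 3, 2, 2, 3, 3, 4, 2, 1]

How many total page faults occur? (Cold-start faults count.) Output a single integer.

Step 0: ref 3 → FAULT, frames=[3,-,-]
Step 1: ref 4 → FAULT, frames=[3,4,-]
Step 2: ref 3 → HIT, frames=[3,4,-]
Step 3: ref 3 → HIT, frames=[3,4,-]
Step 4: ref 4 → HIT, frames=[3,4,-]
Step 5: ref 3 → HIT, frames=[3,4,-]
Step 6: ref 2 → FAULT, frames=[3,4,2]
Step 7: ref 2 → HIT, frames=[3,4,2]
Step 8: ref 3 → HIT, frames=[3,4,2]
Step 9: ref 3 → HIT, frames=[3,4,2]
Step 10: ref 4 → HIT, frames=[3,4,2]
Step 11: ref 2 → HIT, frames=[3,4,2]
Step 12: ref 1 → FAULT (evict 3), frames=[1,4,2]
Total faults: 4

Answer: 4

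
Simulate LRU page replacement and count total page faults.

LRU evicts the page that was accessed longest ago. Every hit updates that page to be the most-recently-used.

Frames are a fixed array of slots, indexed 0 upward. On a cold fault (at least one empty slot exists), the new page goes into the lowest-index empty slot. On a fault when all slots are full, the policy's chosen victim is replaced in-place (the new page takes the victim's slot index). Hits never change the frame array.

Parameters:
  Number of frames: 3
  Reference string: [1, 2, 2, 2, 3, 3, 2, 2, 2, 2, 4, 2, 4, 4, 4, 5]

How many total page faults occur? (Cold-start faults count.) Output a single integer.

Answer: 5

Derivation:
Step 0: ref 1 → FAULT, frames=[1,-,-]
Step 1: ref 2 → FAULT, frames=[1,2,-]
Step 2: ref 2 → HIT, frames=[1,2,-]
Step 3: ref 2 → HIT, frames=[1,2,-]
Step 4: ref 3 → FAULT, frames=[1,2,3]
Step 5: ref 3 → HIT, frames=[1,2,3]
Step 6: ref 2 → HIT, frames=[1,2,3]
Step 7: ref 2 → HIT, frames=[1,2,3]
Step 8: ref 2 → HIT, frames=[1,2,3]
Step 9: ref 2 → HIT, frames=[1,2,3]
Step 10: ref 4 → FAULT (evict 1), frames=[4,2,3]
Step 11: ref 2 → HIT, frames=[4,2,3]
Step 12: ref 4 → HIT, frames=[4,2,3]
Step 13: ref 4 → HIT, frames=[4,2,3]
Step 14: ref 4 → HIT, frames=[4,2,3]
Step 15: ref 5 → FAULT (evict 3), frames=[4,2,5]
Total faults: 5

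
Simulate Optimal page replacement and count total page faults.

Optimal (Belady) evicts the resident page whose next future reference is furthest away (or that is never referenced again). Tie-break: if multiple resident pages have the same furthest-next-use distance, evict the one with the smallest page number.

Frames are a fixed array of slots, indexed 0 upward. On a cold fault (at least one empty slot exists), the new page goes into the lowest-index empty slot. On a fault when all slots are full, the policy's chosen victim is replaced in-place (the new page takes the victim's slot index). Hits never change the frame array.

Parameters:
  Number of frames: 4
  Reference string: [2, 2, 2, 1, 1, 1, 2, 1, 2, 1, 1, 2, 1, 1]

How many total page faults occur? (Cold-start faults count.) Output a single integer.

Step 0: ref 2 → FAULT, frames=[2,-,-,-]
Step 1: ref 2 → HIT, frames=[2,-,-,-]
Step 2: ref 2 → HIT, frames=[2,-,-,-]
Step 3: ref 1 → FAULT, frames=[2,1,-,-]
Step 4: ref 1 → HIT, frames=[2,1,-,-]
Step 5: ref 1 → HIT, frames=[2,1,-,-]
Step 6: ref 2 → HIT, frames=[2,1,-,-]
Step 7: ref 1 → HIT, frames=[2,1,-,-]
Step 8: ref 2 → HIT, frames=[2,1,-,-]
Step 9: ref 1 → HIT, frames=[2,1,-,-]
Step 10: ref 1 → HIT, frames=[2,1,-,-]
Step 11: ref 2 → HIT, frames=[2,1,-,-]
Step 12: ref 1 → HIT, frames=[2,1,-,-]
Step 13: ref 1 → HIT, frames=[2,1,-,-]
Total faults: 2

Answer: 2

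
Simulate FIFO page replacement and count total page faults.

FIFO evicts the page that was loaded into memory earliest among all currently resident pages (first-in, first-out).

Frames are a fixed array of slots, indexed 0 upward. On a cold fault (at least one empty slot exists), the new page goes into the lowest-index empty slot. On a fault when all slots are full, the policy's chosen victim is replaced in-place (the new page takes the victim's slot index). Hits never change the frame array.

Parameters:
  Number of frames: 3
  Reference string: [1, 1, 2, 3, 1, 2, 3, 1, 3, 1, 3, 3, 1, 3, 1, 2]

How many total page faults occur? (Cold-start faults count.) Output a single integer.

Answer: 3

Derivation:
Step 0: ref 1 → FAULT, frames=[1,-,-]
Step 1: ref 1 → HIT, frames=[1,-,-]
Step 2: ref 2 → FAULT, frames=[1,2,-]
Step 3: ref 3 → FAULT, frames=[1,2,3]
Step 4: ref 1 → HIT, frames=[1,2,3]
Step 5: ref 2 → HIT, frames=[1,2,3]
Step 6: ref 3 → HIT, frames=[1,2,3]
Step 7: ref 1 → HIT, frames=[1,2,3]
Step 8: ref 3 → HIT, frames=[1,2,3]
Step 9: ref 1 → HIT, frames=[1,2,3]
Step 10: ref 3 → HIT, frames=[1,2,3]
Step 11: ref 3 → HIT, frames=[1,2,3]
Step 12: ref 1 → HIT, frames=[1,2,3]
Step 13: ref 3 → HIT, frames=[1,2,3]
Step 14: ref 1 → HIT, frames=[1,2,3]
Step 15: ref 2 → HIT, frames=[1,2,3]
Total faults: 3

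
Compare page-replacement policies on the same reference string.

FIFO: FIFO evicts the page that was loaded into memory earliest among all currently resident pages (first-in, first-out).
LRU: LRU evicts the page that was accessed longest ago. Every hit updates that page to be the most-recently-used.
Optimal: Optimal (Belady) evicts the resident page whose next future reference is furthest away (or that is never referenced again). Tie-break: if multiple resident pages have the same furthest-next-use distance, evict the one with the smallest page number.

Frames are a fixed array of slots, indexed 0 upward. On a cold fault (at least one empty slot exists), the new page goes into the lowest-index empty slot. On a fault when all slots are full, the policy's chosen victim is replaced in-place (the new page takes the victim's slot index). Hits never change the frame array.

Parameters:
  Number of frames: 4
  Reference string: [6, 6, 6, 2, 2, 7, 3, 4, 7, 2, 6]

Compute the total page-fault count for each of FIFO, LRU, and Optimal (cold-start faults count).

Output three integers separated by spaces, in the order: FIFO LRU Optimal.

Answer: 6 6 5

Derivation:
--- FIFO ---
  step 0: ref 6 -> FAULT, frames=[6,-,-,-] (faults so far: 1)
  step 1: ref 6 -> HIT, frames=[6,-,-,-] (faults so far: 1)
  step 2: ref 6 -> HIT, frames=[6,-,-,-] (faults so far: 1)
  step 3: ref 2 -> FAULT, frames=[6,2,-,-] (faults so far: 2)
  step 4: ref 2 -> HIT, frames=[6,2,-,-] (faults so far: 2)
  step 5: ref 7 -> FAULT, frames=[6,2,7,-] (faults so far: 3)
  step 6: ref 3 -> FAULT, frames=[6,2,7,3] (faults so far: 4)
  step 7: ref 4 -> FAULT, evict 6, frames=[4,2,7,3] (faults so far: 5)
  step 8: ref 7 -> HIT, frames=[4,2,7,3] (faults so far: 5)
  step 9: ref 2 -> HIT, frames=[4,2,7,3] (faults so far: 5)
  step 10: ref 6 -> FAULT, evict 2, frames=[4,6,7,3] (faults so far: 6)
  FIFO total faults: 6
--- LRU ---
  step 0: ref 6 -> FAULT, frames=[6,-,-,-] (faults so far: 1)
  step 1: ref 6 -> HIT, frames=[6,-,-,-] (faults so far: 1)
  step 2: ref 6 -> HIT, frames=[6,-,-,-] (faults so far: 1)
  step 3: ref 2 -> FAULT, frames=[6,2,-,-] (faults so far: 2)
  step 4: ref 2 -> HIT, frames=[6,2,-,-] (faults so far: 2)
  step 5: ref 7 -> FAULT, frames=[6,2,7,-] (faults so far: 3)
  step 6: ref 3 -> FAULT, frames=[6,2,7,3] (faults so far: 4)
  step 7: ref 4 -> FAULT, evict 6, frames=[4,2,7,3] (faults so far: 5)
  step 8: ref 7 -> HIT, frames=[4,2,7,3] (faults so far: 5)
  step 9: ref 2 -> HIT, frames=[4,2,7,3] (faults so far: 5)
  step 10: ref 6 -> FAULT, evict 3, frames=[4,2,7,6] (faults so far: 6)
  LRU total faults: 6
--- Optimal ---
  step 0: ref 6 -> FAULT, frames=[6,-,-,-] (faults so far: 1)
  step 1: ref 6 -> HIT, frames=[6,-,-,-] (faults so far: 1)
  step 2: ref 6 -> HIT, frames=[6,-,-,-] (faults so far: 1)
  step 3: ref 2 -> FAULT, frames=[6,2,-,-] (faults so far: 2)
  step 4: ref 2 -> HIT, frames=[6,2,-,-] (faults so far: 2)
  step 5: ref 7 -> FAULT, frames=[6,2,7,-] (faults so far: 3)
  step 6: ref 3 -> FAULT, frames=[6,2,7,3] (faults so far: 4)
  step 7: ref 4 -> FAULT, evict 3, frames=[6,2,7,4] (faults so far: 5)
  step 8: ref 7 -> HIT, frames=[6,2,7,4] (faults so far: 5)
  step 9: ref 2 -> HIT, frames=[6,2,7,4] (faults so far: 5)
  step 10: ref 6 -> HIT, frames=[6,2,7,4] (faults so far: 5)
  Optimal total faults: 5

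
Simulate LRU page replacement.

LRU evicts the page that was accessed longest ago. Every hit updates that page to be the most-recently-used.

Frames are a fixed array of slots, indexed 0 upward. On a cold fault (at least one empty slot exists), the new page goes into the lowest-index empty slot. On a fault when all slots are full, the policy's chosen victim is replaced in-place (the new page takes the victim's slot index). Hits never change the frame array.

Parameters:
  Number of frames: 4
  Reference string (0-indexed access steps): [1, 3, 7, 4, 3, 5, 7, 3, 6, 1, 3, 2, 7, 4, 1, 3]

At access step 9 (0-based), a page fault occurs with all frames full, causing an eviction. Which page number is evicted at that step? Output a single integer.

Step 0: ref 1 -> FAULT, frames=[1,-,-,-]
Step 1: ref 3 -> FAULT, frames=[1,3,-,-]
Step 2: ref 7 -> FAULT, frames=[1,3,7,-]
Step 3: ref 4 -> FAULT, frames=[1,3,7,4]
Step 4: ref 3 -> HIT, frames=[1,3,7,4]
Step 5: ref 5 -> FAULT, evict 1, frames=[5,3,7,4]
Step 6: ref 7 -> HIT, frames=[5,3,7,4]
Step 7: ref 3 -> HIT, frames=[5,3,7,4]
Step 8: ref 6 -> FAULT, evict 4, frames=[5,3,7,6]
Step 9: ref 1 -> FAULT, evict 5, frames=[1,3,7,6]
At step 9: evicted page 5

Answer: 5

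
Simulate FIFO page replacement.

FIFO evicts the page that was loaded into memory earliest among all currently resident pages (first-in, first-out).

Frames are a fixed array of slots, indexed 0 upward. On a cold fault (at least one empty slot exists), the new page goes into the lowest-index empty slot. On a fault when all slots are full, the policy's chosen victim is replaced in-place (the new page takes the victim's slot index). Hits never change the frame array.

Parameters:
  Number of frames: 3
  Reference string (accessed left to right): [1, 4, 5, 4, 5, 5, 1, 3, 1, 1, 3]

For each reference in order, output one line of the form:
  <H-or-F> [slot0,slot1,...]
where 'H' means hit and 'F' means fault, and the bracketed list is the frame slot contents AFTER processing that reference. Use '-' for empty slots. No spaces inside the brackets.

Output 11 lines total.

F [1,-,-]
F [1,4,-]
F [1,4,5]
H [1,4,5]
H [1,4,5]
H [1,4,5]
H [1,4,5]
F [3,4,5]
F [3,1,5]
H [3,1,5]
H [3,1,5]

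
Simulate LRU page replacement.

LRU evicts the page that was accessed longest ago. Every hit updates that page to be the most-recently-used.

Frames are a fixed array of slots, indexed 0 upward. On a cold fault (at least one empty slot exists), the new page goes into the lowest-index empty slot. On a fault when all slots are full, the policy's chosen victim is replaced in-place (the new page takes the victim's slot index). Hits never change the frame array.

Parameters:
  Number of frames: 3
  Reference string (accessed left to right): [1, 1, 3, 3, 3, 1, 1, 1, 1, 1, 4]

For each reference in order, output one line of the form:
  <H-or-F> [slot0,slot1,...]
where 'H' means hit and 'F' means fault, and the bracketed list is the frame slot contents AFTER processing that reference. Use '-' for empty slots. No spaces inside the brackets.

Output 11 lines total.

F [1,-,-]
H [1,-,-]
F [1,3,-]
H [1,3,-]
H [1,3,-]
H [1,3,-]
H [1,3,-]
H [1,3,-]
H [1,3,-]
H [1,3,-]
F [1,3,4]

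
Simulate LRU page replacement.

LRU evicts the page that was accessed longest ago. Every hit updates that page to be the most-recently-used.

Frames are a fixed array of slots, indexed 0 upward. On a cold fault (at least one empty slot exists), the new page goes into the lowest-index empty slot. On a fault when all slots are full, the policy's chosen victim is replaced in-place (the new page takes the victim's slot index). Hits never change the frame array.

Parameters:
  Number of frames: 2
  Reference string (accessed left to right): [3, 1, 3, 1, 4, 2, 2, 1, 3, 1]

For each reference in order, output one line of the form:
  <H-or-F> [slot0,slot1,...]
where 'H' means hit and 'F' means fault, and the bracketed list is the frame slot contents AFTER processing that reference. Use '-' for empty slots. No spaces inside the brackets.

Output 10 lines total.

F [3,-]
F [3,1]
H [3,1]
H [3,1]
F [4,1]
F [4,2]
H [4,2]
F [1,2]
F [1,3]
H [1,3]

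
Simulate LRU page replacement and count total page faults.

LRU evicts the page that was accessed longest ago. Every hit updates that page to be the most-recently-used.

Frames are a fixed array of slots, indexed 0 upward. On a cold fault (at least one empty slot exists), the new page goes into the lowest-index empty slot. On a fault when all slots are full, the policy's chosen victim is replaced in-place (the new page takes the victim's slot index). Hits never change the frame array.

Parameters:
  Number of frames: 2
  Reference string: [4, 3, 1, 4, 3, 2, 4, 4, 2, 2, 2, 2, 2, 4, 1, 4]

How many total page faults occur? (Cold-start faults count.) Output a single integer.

Step 0: ref 4 → FAULT, frames=[4,-]
Step 1: ref 3 → FAULT, frames=[4,3]
Step 2: ref 1 → FAULT (evict 4), frames=[1,3]
Step 3: ref 4 → FAULT (evict 3), frames=[1,4]
Step 4: ref 3 → FAULT (evict 1), frames=[3,4]
Step 5: ref 2 → FAULT (evict 4), frames=[3,2]
Step 6: ref 4 → FAULT (evict 3), frames=[4,2]
Step 7: ref 4 → HIT, frames=[4,2]
Step 8: ref 2 → HIT, frames=[4,2]
Step 9: ref 2 → HIT, frames=[4,2]
Step 10: ref 2 → HIT, frames=[4,2]
Step 11: ref 2 → HIT, frames=[4,2]
Step 12: ref 2 → HIT, frames=[4,2]
Step 13: ref 4 → HIT, frames=[4,2]
Step 14: ref 1 → FAULT (evict 2), frames=[4,1]
Step 15: ref 4 → HIT, frames=[4,1]
Total faults: 8

Answer: 8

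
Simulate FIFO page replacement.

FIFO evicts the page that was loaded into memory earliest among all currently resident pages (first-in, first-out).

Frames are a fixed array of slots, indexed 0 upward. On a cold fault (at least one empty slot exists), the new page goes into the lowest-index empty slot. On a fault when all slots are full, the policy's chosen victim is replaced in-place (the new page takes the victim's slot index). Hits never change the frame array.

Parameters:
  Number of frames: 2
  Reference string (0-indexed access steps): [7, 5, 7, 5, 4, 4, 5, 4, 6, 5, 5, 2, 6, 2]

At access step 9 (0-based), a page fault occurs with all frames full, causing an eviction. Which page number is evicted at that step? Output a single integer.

Answer: 4

Derivation:
Step 0: ref 7 -> FAULT, frames=[7,-]
Step 1: ref 5 -> FAULT, frames=[7,5]
Step 2: ref 7 -> HIT, frames=[7,5]
Step 3: ref 5 -> HIT, frames=[7,5]
Step 4: ref 4 -> FAULT, evict 7, frames=[4,5]
Step 5: ref 4 -> HIT, frames=[4,5]
Step 6: ref 5 -> HIT, frames=[4,5]
Step 7: ref 4 -> HIT, frames=[4,5]
Step 8: ref 6 -> FAULT, evict 5, frames=[4,6]
Step 9: ref 5 -> FAULT, evict 4, frames=[5,6]
At step 9: evicted page 4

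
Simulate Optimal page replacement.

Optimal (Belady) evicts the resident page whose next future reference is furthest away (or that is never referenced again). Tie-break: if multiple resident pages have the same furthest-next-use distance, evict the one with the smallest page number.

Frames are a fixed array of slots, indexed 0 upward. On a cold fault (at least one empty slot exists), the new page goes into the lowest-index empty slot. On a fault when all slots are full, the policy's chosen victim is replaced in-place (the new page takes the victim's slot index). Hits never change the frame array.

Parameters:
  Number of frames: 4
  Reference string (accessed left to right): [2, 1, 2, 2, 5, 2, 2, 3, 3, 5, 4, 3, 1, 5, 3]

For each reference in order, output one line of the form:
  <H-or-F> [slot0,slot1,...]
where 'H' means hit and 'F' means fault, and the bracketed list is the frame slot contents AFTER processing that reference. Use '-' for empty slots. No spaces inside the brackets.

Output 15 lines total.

F [2,-,-,-]
F [2,1,-,-]
H [2,1,-,-]
H [2,1,-,-]
F [2,1,5,-]
H [2,1,5,-]
H [2,1,5,-]
F [2,1,5,3]
H [2,1,5,3]
H [2,1,5,3]
F [4,1,5,3]
H [4,1,5,3]
H [4,1,5,3]
H [4,1,5,3]
H [4,1,5,3]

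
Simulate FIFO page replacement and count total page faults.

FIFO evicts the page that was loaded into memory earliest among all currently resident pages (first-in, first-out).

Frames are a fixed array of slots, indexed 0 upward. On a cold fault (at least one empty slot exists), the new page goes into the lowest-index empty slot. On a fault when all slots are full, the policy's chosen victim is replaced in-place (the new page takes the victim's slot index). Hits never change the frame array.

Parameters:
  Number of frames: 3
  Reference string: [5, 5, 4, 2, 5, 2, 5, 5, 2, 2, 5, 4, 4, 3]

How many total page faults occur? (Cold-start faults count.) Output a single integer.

Step 0: ref 5 → FAULT, frames=[5,-,-]
Step 1: ref 5 → HIT, frames=[5,-,-]
Step 2: ref 4 → FAULT, frames=[5,4,-]
Step 3: ref 2 → FAULT, frames=[5,4,2]
Step 4: ref 5 → HIT, frames=[5,4,2]
Step 5: ref 2 → HIT, frames=[5,4,2]
Step 6: ref 5 → HIT, frames=[5,4,2]
Step 7: ref 5 → HIT, frames=[5,4,2]
Step 8: ref 2 → HIT, frames=[5,4,2]
Step 9: ref 2 → HIT, frames=[5,4,2]
Step 10: ref 5 → HIT, frames=[5,4,2]
Step 11: ref 4 → HIT, frames=[5,4,2]
Step 12: ref 4 → HIT, frames=[5,4,2]
Step 13: ref 3 → FAULT (evict 5), frames=[3,4,2]
Total faults: 4

Answer: 4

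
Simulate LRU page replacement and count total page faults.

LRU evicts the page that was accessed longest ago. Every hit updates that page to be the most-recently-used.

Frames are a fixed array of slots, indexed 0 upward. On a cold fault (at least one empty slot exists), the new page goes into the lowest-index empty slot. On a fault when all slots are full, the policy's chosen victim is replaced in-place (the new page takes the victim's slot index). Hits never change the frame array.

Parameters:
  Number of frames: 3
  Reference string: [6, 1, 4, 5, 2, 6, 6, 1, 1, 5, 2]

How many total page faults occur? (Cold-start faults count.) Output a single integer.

Answer: 9

Derivation:
Step 0: ref 6 → FAULT, frames=[6,-,-]
Step 1: ref 1 → FAULT, frames=[6,1,-]
Step 2: ref 4 → FAULT, frames=[6,1,4]
Step 3: ref 5 → FAULT (evict 6), frames=[5,1,4]
Step 4: ref 2 → FAULT (evict 1), frames=[5,2,4]
Step 5: ref 6 → FAULT (evict 4), frames=[5,2,6]
Step 6: ref 6 → HIT, frames=[5,2,6]
Step 7: ref 1 → FAULT (evict 5), frames=[1,2,6]
Step 8: ref 1 → HIT, frames=[1,2,6]
Step 9: ref 5 → FAULT (evict 2), frames=[1,5,6]
Step 10: ref 2 → FAULT (evict 6), frames=[1,5,2]
Total faults: 9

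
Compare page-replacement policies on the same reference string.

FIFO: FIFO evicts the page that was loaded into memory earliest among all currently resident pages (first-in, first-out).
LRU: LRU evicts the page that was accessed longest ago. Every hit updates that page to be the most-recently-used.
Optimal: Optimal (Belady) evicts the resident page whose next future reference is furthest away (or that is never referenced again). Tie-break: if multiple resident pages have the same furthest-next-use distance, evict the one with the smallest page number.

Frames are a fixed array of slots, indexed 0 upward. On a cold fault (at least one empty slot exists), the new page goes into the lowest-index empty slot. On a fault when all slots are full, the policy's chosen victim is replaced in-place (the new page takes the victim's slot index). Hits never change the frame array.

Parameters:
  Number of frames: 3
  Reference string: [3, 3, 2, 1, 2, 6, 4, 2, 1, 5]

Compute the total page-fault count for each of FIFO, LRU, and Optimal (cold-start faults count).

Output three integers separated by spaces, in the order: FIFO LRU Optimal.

Answer: 8 7 6

Derivation:
--- FIFO ---
  step 0: ref 3 -> FAULT, frames=[3,-,-] (faults so far: 1)
  step 1: ref 3 -> HIT, frames=[3,-,-] (faults so far: 1)
  step 2: ref 2 -> FAULT, frames=[3,2,-] (faults so far: 2)
  step 3: ref 1 -> FAULT, frames=[3,2,1] (faults so far: 3)
  step 4: ref 2 -> HIT, frames=[3,2,1] (faults so far: 3)
  step 5: ref 6 -> FAULT, evict 3, frames=[6,2,1] (faults so far: 4)
  step 6: ref 4 -> FAULT, evict 2, frames=[6,4,1] (faults so far: 5)
  step 7: ref 2 -> FAULT, evict 1, frames=[6,4,2] (faults so far: 6)
  step 8: ref 1 -> FAULT, evict 6, frames=[1,4,2] (faults so far: 7)
  step 9: ref 5 -> FAULT, evict 4, frames=[1,5,2] (faults so far: 8)
  FIFO total faults: 8
--- LRU ---
  step 0: ref 3 -> FAULT, frames=[3,-,-] (faults so far: 1)
  step 1: ref 3 -> HIT, frames=[3,-,-] (faults so far: 1)
  step 2: ref 2 -> FAULT, frames=[3,2,-] (faults so far: 2)
  step 3: ref 1 -> FAULT, frames=[3,2,1] (faults so far: 3)
  step 4: ref 2 -> HIT, frames=[3,2,1] (faults so far: 3)
  step 5: ref 6 -> FAULT, evict 3, frames=[6,2,1] (faults so far: 4)
  step 6: ref 4 -> FAULT, evict 1, frames=[6,2,4] (faults so far: 5)
  step 7: ref 2 -> HIT, frames=[6,2,4] (faults so far: 5)
  step 8: ref 1 -> FAULT, evict 6, frames=[1,2,4] (faults so far: 6)
  step 9: ref 5 -> FAULT, evict 4, frames=[1,2,5] (faults so far: 7)
  LRU total faults: 7
--- Optimal ---
  step 0: ref 3 -> FAULT, frames=[3,-,-] (faults so far: 1)
  step 1: ref 3 -> HIT, frames=[3,-,-] (faults so far: 1)
  step 2: ref 2 -> FAULT, frames=[3,2,-] (faults so far: 2)
  step 3: ref 1 -> FAULT, frames=[3,2,1] (faults so far: 3)
  step 4: ref 2 -> HIT, frames=[3,2,1] (faults so far: 3)
  step 5: ref 6 -> FAULT, evict 3, frames=[6,2,1] (faults so far: 4)
  step 6: ref 4 -> FAULT, evict 6, frames=[4,2,1] (faults so far: 5)
  step 7: ref 2 -> HIT, frames=[4,2,1] (faults so far: 5)
  step 8: ref 1 -> HIT, frames=[4,2,1] (faults so far: 5)
  step 9: ref 5 -> FAULT, evict 1, frames=[4,2,5] (faults so far: 6)
  Optimal total faults: 6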